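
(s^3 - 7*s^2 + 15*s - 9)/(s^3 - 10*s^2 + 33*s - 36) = (s - 1)/(s - 4)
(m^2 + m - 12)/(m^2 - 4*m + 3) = (m + 4)/(m - 1)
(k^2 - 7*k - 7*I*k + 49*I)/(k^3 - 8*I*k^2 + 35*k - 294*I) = (k - 7)/(k^2 - I*k + 42)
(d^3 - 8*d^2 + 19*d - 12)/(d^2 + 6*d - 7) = (d^2 - 7*d + 12)/(d + 7)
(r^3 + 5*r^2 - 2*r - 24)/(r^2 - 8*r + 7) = (r^3 + 5*r^2 - 2*r - 24)/(r^2 - 8*r + 7)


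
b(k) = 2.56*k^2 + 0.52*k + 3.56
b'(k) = 5.12*k + 0.52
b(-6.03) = 93.51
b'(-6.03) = -30.35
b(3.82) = 42.90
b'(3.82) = 20.08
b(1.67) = 11.57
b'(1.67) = 9.07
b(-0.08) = 3.53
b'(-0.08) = 0.11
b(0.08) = 3.62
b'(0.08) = 0.93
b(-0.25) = 3.59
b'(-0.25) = -0.76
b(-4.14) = 45.28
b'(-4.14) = -20.68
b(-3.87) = 39.89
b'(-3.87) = -19.29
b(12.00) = 378.44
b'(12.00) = 61.96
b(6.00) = 98.84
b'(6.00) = 31.24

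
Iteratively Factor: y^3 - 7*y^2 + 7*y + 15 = (y + 1)*(y^2 - 8*y + 15) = (y - 5)*(y + 1)*(y - 3)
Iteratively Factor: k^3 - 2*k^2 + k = (k)*(k^2 - 2*k + 1) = k*(k - 1)*(k - 1)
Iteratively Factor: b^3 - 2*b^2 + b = (b - 1)*(b^2 - b) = (b - 1)^2*(b)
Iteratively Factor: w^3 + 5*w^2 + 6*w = (w + 3)*(w^2 + 2*w) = (w + 2)*(w + 3)*(w)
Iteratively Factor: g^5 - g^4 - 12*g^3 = (g + 3)*(g^4 - 4*g^3) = g*(g + 3)*(g^3 - 4*g^2) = g*(g - 4)*(g + 3)*(g^2) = g^2*(g - 4)*(g + 3)*(g)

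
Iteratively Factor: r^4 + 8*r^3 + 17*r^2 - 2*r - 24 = (r - 1)*(r^3 + 9*r^2 + 26*r + 24) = (r - 1)*(r + 3)*(r^2 + 6*r + 8) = (r - 1)*(r + 3)*(r + 4)*(r + 2)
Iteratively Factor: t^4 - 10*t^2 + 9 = (t - 1)*(t^3 + t^2 - 9*t - 9) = (t - 1)*(t + 1)*(t^2 - 9) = (t - 1)*(t + 1)*(t + 3)*(t - 3)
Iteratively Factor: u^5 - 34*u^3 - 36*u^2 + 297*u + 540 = (u + 3)*(u^4 - 3*u^3 - 25*u^2 + 39*u + 180) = (u + 3)^2*(u^3 - 6*u^2 - 7*u + 60) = (u - 4)*(u + 3)^2*(u^2 - 2*u - 15) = (u - 5)*(u - 4)*(u + 3)^2*(u + 3)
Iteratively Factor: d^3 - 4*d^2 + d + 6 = (d - 3)*(d^2 - d - 2) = (d - 3)*(d - 2)*(d + 1)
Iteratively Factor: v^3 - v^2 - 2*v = (v + 1)*(v^2 - 2*v) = (v - 2)*(v + 1)*(v)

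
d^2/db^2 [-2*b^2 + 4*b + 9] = -4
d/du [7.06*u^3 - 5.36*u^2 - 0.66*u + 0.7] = 21.18*u^2 - 10.72*u - 0.66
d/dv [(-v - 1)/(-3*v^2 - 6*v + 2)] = (3*v^2 + 6*v - 6*(v + 1)^2 - 2)/(3*v^2 + 6*v - 2)^2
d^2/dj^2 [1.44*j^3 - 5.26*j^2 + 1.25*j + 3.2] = 8.64*j - 10.52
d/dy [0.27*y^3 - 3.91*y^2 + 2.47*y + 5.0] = 0.81*y^2 - 7.82*y + 2.47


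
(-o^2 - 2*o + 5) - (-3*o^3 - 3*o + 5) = 3*o^3 - o^2 + o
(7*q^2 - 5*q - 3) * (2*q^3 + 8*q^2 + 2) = 14*q^5 + 46*q^4 - 46*q^3 - 10*q^2 - 10*q - 6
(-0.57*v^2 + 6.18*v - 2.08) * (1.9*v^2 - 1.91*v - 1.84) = -1.083*v^4 + 12.8307*v^3 - 14.707*v^2 - 7.3984*v + 3.8272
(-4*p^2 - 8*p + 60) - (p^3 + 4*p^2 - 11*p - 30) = -p^3 - 8*p^2 + 3*p + 90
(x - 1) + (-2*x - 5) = -x - 6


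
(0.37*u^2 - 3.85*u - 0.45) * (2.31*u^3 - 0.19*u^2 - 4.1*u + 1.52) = 0.8547*u^5 - 8.9638*u^4 - 1.825*u^3 + 16.4329*u^2 - 4.007*u - 0.684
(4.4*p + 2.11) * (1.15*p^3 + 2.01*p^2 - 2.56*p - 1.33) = 5.06*p^4 + 11.2705*p^3 - 7.0229*p^2 - 11.2536*p - 2.8063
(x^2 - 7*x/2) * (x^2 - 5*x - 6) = x^4 - 17*x^3/2 + 23*x^2/2 + 21*x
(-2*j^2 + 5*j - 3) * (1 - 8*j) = 16*j^3 - 42*j^2 + 29*j - 3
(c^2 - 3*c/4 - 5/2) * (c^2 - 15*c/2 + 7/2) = c^4 - 33*c^3/4 + 53*c^2/8 + 129*c/8 - 35/4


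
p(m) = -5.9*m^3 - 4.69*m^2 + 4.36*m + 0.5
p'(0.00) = 4.36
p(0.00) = 0.50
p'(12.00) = -2657.00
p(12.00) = -10817.74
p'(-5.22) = -428.97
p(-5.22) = 689.14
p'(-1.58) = -25.01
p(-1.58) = 5.17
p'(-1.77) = -34.49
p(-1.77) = 10.81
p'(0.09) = 3.37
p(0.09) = 0.85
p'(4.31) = -364.86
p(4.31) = -540.20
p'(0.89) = -18.01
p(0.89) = -3.49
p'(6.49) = -802.04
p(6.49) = -1781.57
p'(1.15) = -29.84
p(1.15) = -9.66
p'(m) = -17.7*m^2 - 9.38*m + 4.36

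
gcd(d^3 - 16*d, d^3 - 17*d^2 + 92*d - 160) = d - 4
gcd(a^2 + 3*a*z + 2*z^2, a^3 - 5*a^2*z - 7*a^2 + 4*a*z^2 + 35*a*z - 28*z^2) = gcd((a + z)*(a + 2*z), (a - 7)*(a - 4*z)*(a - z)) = 1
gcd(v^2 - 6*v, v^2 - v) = v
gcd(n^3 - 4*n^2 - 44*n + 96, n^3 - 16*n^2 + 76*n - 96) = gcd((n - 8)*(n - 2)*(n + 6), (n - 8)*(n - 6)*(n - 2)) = n^2 - 10*n + 16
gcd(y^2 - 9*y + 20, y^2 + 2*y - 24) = y - 4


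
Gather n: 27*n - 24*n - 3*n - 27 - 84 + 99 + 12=0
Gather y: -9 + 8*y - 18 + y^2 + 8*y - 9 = y^2 + 16*y - 36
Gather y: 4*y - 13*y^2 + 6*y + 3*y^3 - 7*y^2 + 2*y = 3*y^3 - 20*y^2 + 12*y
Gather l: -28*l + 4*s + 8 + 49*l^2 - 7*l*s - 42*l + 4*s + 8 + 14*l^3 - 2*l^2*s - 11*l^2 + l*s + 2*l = 14*l^3 + l^2*(38 - 2*s) + l*(-6*s - 68) + 8*s + 16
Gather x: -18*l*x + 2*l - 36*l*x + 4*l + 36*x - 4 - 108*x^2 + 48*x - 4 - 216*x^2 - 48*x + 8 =6*l - 324*x^2 + x*(36 - 54*l)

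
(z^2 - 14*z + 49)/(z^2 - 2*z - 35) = (z - 7)/(z + 5)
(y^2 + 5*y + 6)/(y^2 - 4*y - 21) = (y + 2)/(y - 7)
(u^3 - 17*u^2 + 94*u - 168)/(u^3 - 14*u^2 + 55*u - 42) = (u - 4)/(u - 1)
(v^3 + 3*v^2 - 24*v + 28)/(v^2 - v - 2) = (v^2 + 5*v - 14)/(v + 1)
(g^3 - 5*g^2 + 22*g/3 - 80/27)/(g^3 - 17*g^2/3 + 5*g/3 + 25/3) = (9*g^2 - 30*g + 16)/(9*(g^2 - 4*g - 5))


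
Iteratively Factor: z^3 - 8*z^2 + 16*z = (z)*(z^2 - 8*z + 16) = z*(z - 4)*(z - 4)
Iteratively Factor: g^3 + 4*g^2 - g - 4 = (g - 1)*(g^2 + 5*g + 4) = (g - 1)*(g + 1)*(g + 4)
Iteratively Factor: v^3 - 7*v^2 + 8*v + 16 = (v - 4)*(v^2 - 3*v - 4) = (v - 4)*(v + 1)*(v - 4)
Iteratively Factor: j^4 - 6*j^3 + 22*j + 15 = (j + 1)*(j^3 - 7*j^2 + 7*j + 15) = (j - 3)*(j + 1)*(j^2 - 4*j - 5) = (j - 5)*(j - 3)*(j + 1)*(j + 1)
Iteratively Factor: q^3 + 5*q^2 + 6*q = (q + 3)*(q^2 + 2*q) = q*(q + 3)*(q + 2)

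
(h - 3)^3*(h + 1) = h^4 - 8*h^3 + 18*h^2 - 27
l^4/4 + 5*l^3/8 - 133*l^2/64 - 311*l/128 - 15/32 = (l/4 + 1)*(l - 5/2)*(l + 1/4)*(l + 3/4)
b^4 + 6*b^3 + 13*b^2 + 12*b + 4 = (b + 1)^2*(b + 2)^2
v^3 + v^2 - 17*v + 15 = (v - 3)*(v - 1)*(v + 5)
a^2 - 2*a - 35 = (a - 7)*(a + 5)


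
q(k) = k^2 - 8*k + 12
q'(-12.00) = -32.00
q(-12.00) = 252.00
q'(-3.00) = -14.00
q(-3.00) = 45.00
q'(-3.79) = -15.58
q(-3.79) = 56.68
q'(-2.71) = -13.42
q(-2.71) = 41.02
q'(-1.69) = -11.38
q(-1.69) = 28.38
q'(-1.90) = -11.80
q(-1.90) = 30.81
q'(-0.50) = -9.00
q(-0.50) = 16.25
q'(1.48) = -5.04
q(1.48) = 2.35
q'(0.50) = -7.00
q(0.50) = 8.25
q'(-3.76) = -15.52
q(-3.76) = 56.22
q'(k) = 2*k - 8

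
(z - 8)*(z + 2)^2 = z^3 - 4*z^2 - 28*z - 32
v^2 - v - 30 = (v - 6)*(v + 5)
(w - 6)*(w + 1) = w^2 - 5*w - 6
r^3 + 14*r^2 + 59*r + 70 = (r + 2)*(r + 5)*(r + 7)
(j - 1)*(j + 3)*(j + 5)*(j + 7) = j^4 + 14*j^3 + 56*j^2 + 34*j - 105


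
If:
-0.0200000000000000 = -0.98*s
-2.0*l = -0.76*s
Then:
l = 0.01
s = 0.02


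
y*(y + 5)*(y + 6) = y^3 + 11*y^2 + 30*y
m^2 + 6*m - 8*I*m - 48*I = (m + 6)*(m - 8*I)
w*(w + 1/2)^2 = w^3 + w^2 + w/4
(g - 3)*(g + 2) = g^2 - g - 6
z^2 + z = z*(z + 1)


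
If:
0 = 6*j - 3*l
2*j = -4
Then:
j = -2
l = -4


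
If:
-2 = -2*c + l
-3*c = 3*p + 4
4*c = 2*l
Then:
No Solution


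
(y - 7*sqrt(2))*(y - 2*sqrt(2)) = y^2 - 9*sqrt(2)*y + 28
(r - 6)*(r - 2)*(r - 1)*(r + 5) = r^4 - 4*r^3 - 25*r^2 + 88*r - 60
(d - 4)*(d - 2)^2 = d^3 - 8*d^2 + 20*d - 16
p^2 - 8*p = p*(p - 8)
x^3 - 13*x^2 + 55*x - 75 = (x - 5)^2*(x - 3)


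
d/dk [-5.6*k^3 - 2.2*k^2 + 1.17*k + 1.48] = -16.8*k^2 - 4.4*k + 1.17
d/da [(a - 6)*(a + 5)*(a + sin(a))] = (a - 6)*(a + 5)*(cos(a) + 1) + (a - 6)*(a + sin(a)) + (a + 5)*(a + sin(a))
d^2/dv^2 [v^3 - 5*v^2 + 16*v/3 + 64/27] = 6*v - 10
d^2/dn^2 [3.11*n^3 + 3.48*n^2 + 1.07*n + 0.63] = 18.66*n + 6.96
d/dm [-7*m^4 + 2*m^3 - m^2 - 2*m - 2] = -28*m^3 + 6*m^2 - 2*m - 2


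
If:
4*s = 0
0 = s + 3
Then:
No Solution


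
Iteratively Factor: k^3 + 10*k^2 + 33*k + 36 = (k + 4)*(k^2 + 6*k + 9) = (k + 3)*(k + 4)*(k + 3)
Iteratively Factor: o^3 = (o)*(o^2) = o^2*(o)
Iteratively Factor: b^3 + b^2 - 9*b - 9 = (b + 3)*(b^2 - 2*b - 3) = (b + 1)*(b + 3)*(b - 3)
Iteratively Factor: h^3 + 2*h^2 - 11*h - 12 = (h - 3)*(h^2 + 5*h + 4) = (h - 3)*(h + 1)*(h + 4)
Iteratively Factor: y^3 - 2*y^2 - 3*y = (y - 3)*(y^2 + y) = y*(y - 3)*(y + 1)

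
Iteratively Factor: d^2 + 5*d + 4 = (d + 1)*(d + 4)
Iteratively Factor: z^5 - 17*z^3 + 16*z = (z - 4)*(z^4 + 4*z^3 - z^2 - 4*z) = z*(z - 4)*(z^3 + 4*z^2 - z - 4) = z*(z - 4)*(z - 1)*(z^2 + 5*z + 4) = z*(z - 4)*(z - 1)*(z + 4)*(z + 1)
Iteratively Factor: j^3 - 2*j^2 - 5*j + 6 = (j + 2)*(j^2 - 4*j + 3) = (j - 3)*(j + 2)*(j - 1)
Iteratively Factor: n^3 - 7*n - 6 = (n + 1)*(n^2 - n - 6) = (n - 3)*(n + 1)*(n + 2)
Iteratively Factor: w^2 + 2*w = (w)*(w + 2)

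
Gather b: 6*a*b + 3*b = b*(6*a + 3)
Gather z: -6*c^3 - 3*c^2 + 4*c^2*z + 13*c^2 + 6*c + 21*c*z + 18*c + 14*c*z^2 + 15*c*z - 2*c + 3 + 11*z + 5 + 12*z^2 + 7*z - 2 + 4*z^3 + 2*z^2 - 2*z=-6*c^3 + 10*c^2 + 22*c + 4*z^3 + z^2*(14*c + 14) + z*(4*c^2 + 36*c + 16) + 6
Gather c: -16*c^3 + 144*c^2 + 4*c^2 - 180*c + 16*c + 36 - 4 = -16*c^3 + 148*c^2 - 164*c + 32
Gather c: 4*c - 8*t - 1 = 4*c - 8*t - 1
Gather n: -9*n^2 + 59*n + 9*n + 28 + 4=-9*n^2 + 68*n + 32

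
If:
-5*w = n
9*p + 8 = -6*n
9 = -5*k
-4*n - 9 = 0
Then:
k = -9/5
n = -9/4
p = 11/18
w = 9/20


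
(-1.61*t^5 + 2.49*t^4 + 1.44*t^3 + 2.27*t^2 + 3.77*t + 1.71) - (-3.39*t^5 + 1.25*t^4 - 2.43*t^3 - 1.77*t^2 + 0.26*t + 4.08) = 1.78*t^5 + 1.24*t^4 + 3.87*t^3 + 4.04*t^2 + 3.51*t - 2.37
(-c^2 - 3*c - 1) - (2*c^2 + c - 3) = -3*c^2 - 4*c + 2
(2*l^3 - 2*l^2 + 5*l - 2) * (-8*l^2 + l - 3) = -16*l^5 + 18*l^4 - 48*l^3 + 27*l^2 - 17*l + 6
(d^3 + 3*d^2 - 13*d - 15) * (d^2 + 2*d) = d^5 + 5*d^4 - 7*d^3 - 41*d^2 - 30*d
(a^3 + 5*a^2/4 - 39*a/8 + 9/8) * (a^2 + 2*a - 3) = a^5 + 13*a^4/4 - 43*a^3/8 - 99*a^2/8 + 135*a/8 - 27/8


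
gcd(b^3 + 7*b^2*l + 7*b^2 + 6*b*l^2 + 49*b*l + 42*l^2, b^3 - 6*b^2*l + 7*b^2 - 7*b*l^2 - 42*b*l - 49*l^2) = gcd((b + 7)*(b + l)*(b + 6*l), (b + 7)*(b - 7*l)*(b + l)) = b^2 + b*l + 7*b + 7*l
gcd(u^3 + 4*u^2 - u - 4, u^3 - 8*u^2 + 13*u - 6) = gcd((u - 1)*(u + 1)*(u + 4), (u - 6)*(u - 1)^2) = u - 1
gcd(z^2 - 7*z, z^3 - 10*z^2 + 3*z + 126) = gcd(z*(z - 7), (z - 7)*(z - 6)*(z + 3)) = z - 7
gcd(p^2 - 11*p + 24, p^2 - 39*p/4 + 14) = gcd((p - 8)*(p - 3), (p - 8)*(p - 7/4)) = p - 8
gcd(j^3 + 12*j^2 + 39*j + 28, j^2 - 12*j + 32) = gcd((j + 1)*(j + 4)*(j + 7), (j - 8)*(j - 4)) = 1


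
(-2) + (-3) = -5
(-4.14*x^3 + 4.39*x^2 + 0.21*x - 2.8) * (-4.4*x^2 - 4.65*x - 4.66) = 18.216*x^5 - 0.0649999999999977*x^4 - 2.0451*x^3 - 9.1139*x^2 + 12.0414*x + 13.048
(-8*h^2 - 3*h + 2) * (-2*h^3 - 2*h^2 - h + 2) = 16*h^5 + 22*h^4 + 10*h^3 - 17*h^2 - 8*h + 4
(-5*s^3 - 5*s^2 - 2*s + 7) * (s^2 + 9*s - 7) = -5*s^5 - 50*s^4 - 12*s^3 + 24*s^2 + 77*s - 49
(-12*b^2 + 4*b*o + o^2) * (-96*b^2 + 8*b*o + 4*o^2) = 1152*b^4 - 480*b^3*o - 112*b^2*o^2 + 24*b*o^3 + 4*o^4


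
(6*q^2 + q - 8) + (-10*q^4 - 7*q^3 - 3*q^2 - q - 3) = -10*q^4 - 7*q^3 + 3*q^2 - 11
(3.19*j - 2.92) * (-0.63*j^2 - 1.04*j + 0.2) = -2.0097*j^3 - 1.478*j^2 + 3.6748*j - 0.584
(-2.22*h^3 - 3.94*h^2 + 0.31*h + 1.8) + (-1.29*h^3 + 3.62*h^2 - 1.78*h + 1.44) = -3.51*h^3 - 0.32*h^2 - 1.47*h + 3.24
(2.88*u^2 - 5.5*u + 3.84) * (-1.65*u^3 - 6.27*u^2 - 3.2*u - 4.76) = -4.752*u^5 - 8.9826*u^4 + 18.933*u^3 - 20.1856*u^2 + 13.892*u - 18.2784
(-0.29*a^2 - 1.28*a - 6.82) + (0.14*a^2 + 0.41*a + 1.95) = -0.15*a^2 - 0.87*a - 4.87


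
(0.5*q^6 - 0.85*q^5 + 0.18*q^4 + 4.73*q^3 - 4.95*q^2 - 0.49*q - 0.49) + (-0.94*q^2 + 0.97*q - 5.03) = 0.5*q^6 - 0.85*q^5 + 0.18*q^4 + 4.73*q^3 - 5.89*q^2 + 0.48*q - 5.52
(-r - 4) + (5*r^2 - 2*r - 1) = 5*r^2 - 3*r - 5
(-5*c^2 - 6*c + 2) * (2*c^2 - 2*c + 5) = -10*c^4 - 2*c^3 - 9*c^2 - 34*c + 10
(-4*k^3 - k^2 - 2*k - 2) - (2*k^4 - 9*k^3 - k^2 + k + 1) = -2*k^4 + 5*k^3 - 3*k - 3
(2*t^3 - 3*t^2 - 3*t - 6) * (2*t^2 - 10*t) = 4*t^5 - 26*t^4 + 24*t^3 + 18*t^2 + 60*t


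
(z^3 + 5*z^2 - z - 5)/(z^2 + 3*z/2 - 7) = 2*(z^3 + 5*z^2 - z - 5)/(2*z^2 + 3*z - 14)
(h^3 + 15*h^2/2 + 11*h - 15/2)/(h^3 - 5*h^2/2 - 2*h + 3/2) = (h^2 + 8*h + 15)/(h^2 - 2*h - 3)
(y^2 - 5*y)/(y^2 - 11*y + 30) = y/(y - 6)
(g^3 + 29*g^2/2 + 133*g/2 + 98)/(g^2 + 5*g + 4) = (2*g^2 + 21*g + 49)/(2*(g + 1))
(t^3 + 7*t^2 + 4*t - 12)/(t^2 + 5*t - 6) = t + 2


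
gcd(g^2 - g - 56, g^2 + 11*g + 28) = g + 7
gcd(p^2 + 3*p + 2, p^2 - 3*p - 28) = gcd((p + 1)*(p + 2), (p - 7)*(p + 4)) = 1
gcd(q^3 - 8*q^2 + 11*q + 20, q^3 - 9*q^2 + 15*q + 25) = q^2 - 4*q - 5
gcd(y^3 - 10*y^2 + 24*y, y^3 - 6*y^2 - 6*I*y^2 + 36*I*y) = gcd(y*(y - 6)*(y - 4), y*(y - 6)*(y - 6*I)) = y^2 - 6*y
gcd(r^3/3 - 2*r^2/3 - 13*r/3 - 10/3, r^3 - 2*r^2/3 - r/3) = 1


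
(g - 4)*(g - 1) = g^2 - 5*g + 4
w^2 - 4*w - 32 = (w - 8)*(w + 4)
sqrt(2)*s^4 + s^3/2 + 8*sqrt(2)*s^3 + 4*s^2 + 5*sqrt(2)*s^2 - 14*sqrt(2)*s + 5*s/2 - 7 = (s - 1)*(s + 2)*(s + 7)*(sqrt(2)*s + 1/2)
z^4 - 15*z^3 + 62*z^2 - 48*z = z*(z - 8)*(z - 6)*(z - 1)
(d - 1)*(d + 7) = d^2 + 6*d - 7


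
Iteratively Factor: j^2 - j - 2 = (j + 1)*(j - 2)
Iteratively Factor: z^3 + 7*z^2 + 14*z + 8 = (z + 1)*(z^2 + 6*z + 8) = (z + 1)*(z + 2)*(z + 4)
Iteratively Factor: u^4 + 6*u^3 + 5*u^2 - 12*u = (u + 3)*(u^3 + 3*u^2 - 4*u) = (u + 3)*(u + 4)*(u^2 - u) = u*(u + 3)*(u + 4)*(u - 1)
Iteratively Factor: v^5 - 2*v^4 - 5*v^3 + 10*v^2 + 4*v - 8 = (v - 2)*(v^4 - 5*v^2 + 4) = (v - 2)^2*(v^3 + 2*v^2 - v - 2) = (v - 2)^2*(v - 1)*(v^2 + 3*v + 2) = (v - 2)^2*(v - 1)*(v + 2)*(v + 1)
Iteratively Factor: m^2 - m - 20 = (m + 4)*(m - 5)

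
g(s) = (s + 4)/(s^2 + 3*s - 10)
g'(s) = (-2*s - 3)*(s + 4)/(s^2 + 3*s - 10)^2 + 1/(s^2 + 3*s - 10) = (s^2 + 3*s - (s + 4)*(2*s + 3) - 10)/(s^2 + 3*s - 10)^2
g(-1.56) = -0.20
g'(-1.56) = -0.08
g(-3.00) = -0.10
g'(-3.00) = -0.07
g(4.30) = 0.39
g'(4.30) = -0.16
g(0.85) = -0.72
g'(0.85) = -0.65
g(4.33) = 0.38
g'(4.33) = -0.16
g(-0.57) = -0.30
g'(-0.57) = -0.14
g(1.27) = -1.15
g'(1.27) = -1.61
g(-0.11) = -0.38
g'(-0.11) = -0.20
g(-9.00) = -0.11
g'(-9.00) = -0.02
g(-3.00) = -0.10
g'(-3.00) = -0.07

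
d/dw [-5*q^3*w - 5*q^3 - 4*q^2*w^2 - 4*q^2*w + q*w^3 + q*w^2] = q*(-5*q^2 - 8*q*w - 4*q + 3*w^2 + 2*w)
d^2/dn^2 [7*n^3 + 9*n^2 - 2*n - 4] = 42*n + 18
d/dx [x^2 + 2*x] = 2*x + 2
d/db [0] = 0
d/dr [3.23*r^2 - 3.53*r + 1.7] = 6.46*r - 3.53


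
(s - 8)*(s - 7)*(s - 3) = s^3 - 18*s^2 + 101*s - 168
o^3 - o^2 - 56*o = o*(o - 8)*(o + 7)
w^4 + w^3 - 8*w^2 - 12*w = w*(w - 3)*(w + 2)^2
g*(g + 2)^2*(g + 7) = g^4 + 11*g^3 + 32*g^2 + 28*g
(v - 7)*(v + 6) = v^2 - v - 42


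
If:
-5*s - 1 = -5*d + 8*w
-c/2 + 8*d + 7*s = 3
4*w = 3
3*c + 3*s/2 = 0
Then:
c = 82/305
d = 263/305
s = -164/305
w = 3/4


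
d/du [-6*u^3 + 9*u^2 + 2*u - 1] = -18*u^2 + 18*u + 2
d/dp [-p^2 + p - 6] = 1 - 2*p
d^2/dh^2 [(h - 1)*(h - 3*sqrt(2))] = 2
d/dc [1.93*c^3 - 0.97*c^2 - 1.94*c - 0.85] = 5.79*c^2 - 1.94*c - 1.94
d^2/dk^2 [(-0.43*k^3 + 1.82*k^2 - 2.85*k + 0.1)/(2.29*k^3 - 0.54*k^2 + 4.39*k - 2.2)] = (7.105427357601e-15*k^7 + 18.025048*k^6 - 63.737112*k^5 - 108.337152*k^4 + 175.106888*k^3 - 154.1481*k^2 + 9.42804*k - 33.81618)/(12.008989*k^9 - 8.495442*k^8 + 71.068089*k^7 - 67.340568*k^6 + 152.562819*k^5 - 165.846282*k^4 + 149.147239*k^3 - 135.03666*k^2 + 63.7428*k - 10.648)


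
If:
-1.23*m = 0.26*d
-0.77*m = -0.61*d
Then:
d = 0.00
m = 0.00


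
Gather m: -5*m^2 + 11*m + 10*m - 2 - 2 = -5*m^2 + 21*m - 4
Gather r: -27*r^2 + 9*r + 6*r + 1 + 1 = -27*r^2 + 15*r + 2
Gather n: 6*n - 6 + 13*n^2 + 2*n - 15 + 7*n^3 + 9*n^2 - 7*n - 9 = 7*n^3 + 22*n^2 + n - 30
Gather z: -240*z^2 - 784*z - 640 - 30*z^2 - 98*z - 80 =-270*z^2 - 882*z - 720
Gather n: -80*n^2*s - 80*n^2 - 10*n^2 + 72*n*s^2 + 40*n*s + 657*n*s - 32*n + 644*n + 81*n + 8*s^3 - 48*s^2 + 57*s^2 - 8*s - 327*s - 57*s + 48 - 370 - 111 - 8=n^2*(-80*s - 90) + n*(72*s^2 + 697*s + 693) + 8*s^3 + 9*s^2 - 392*s - 441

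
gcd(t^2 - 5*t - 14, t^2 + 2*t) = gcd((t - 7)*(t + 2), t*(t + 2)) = t + 2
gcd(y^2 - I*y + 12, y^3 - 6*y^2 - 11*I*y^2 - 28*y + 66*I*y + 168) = y - 4*I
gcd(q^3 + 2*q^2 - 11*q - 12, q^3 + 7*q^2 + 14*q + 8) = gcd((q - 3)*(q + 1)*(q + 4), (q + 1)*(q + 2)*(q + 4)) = q^2 + 5*q + 4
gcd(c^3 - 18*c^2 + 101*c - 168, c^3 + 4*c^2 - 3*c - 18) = 1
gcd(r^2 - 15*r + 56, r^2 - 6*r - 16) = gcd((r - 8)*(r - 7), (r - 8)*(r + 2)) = r - 8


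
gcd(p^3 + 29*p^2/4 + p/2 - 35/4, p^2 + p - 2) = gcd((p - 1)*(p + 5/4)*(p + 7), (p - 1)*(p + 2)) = p - 1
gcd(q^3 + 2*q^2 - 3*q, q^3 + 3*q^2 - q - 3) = q^2 + 2*q - 3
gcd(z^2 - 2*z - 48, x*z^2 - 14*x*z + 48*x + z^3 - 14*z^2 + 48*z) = z - 8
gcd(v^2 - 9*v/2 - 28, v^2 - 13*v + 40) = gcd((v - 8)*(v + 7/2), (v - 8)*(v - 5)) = v - 8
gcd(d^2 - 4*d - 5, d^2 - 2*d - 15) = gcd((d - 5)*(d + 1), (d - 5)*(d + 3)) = d - 5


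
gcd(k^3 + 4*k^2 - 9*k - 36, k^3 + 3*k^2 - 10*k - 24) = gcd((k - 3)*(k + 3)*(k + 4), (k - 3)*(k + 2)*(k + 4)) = k^2 + k - 12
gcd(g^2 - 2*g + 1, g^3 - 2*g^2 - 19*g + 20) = g - 1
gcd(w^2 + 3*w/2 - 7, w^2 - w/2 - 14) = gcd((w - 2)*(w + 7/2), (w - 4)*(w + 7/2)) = w + 7/2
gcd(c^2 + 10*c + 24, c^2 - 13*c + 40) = 1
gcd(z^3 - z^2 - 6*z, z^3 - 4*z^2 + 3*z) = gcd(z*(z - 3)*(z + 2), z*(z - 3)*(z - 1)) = z^2 - 3*z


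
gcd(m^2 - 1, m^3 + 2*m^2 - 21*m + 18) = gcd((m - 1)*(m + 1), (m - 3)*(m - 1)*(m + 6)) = m - 1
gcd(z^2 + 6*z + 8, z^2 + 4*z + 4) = z + 2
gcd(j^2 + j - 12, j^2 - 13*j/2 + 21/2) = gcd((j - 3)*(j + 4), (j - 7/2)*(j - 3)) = j - 3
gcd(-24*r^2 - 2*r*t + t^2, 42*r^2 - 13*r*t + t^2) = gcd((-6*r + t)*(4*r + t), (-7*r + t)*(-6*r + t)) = 6*r - t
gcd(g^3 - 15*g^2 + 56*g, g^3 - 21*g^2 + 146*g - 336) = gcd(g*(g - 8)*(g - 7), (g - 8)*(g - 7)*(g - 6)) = g^2 - 15*g + 56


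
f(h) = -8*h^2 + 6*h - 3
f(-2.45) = -65.72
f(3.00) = -57.00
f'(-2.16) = 40.56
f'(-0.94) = 21.04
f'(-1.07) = 23.12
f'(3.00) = -42.00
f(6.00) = -255.00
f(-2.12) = -51.68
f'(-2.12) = 39.92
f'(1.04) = -10.64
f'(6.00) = -90.00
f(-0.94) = -15.71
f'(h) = 6 - 16*h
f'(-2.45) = 45.20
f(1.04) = -5.41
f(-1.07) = -18.58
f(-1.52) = -30.60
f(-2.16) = -53.28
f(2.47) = -36.99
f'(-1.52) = 30.32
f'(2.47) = -33.52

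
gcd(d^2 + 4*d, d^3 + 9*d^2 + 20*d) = d^2 + 4*d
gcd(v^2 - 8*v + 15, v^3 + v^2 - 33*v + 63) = v - 3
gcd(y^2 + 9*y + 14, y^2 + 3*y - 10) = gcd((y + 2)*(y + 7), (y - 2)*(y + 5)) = 1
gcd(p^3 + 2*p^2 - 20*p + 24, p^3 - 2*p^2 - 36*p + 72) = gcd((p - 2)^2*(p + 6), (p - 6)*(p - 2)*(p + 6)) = p^2 + 4*p - 12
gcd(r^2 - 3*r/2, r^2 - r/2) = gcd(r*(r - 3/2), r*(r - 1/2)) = r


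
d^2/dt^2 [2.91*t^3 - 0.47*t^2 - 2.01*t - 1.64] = 17.46*t - 0.94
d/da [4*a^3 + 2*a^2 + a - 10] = 12*a^2 + 4*a + 1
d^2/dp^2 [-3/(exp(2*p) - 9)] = 12*(-exp(2*p) - 9)*exp(2*p)/(exp(2*p) - 9)^3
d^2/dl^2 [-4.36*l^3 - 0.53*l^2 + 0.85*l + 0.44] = -26.16*l - 1.06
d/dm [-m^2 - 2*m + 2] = -2*m - 2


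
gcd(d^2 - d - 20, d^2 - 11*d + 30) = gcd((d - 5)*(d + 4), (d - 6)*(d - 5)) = d - 5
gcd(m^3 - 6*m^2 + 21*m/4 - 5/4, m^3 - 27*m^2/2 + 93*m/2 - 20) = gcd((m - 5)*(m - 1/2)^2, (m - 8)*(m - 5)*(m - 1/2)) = m^2 - 11*m/2 + 5/2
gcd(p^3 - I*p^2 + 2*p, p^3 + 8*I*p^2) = p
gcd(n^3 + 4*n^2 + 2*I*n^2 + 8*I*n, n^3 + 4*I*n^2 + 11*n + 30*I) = n + 2*I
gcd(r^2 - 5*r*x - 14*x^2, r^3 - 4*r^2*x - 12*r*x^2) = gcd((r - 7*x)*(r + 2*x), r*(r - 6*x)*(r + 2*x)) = r + 2*x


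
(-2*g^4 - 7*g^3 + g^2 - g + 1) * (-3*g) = 6*g^5 + 21*g^4 - 3*g^3 + 3*g^2 - 3*g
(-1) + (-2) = -3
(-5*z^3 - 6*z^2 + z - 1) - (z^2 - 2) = -5*z^3 - 7*z^2 + z + 1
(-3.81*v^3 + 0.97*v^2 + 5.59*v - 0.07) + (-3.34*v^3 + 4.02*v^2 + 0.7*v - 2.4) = -7.15*v^3 + 4.99*v^2 + 6.29*v - 2.47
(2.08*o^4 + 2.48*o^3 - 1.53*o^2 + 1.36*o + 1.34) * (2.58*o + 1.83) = 5.3664*o^5 + 10.2048*o^4 + 0.591*o^3 + 0.7089*o^2 + 5.946*o + 2.4522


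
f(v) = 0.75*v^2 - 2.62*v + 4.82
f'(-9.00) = -16.12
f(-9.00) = 89.15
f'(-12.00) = -20.62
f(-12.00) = 144.26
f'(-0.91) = -3.98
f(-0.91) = 7.83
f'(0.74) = -1.51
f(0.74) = 3.29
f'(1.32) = -0.64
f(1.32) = 2.67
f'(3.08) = 2.00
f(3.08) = 3.87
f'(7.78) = 9.05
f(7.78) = 29.83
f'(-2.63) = -6.56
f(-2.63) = 16.90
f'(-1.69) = -5.16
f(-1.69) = 11.39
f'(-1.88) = -5.44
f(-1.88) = 12.40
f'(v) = 1.5*v - 2.62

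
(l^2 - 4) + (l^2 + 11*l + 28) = 2*l^2 + 11*l + 24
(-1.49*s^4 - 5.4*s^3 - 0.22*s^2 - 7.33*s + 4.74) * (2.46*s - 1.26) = -3.6654*s^5 - 11.4066*s^4 + 6.2628*s^3 - 17.7546*s^2 + 20.8962*s - 5.9724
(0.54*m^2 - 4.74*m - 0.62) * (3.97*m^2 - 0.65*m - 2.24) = 2.1438*m^4 - 19.1688*m^3 - 0.59*m^2 + 11.0206*m + 1.3888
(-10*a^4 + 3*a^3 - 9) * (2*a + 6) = -20*a^5 - 54*a^4 + 18*a^3 - 18*a - 54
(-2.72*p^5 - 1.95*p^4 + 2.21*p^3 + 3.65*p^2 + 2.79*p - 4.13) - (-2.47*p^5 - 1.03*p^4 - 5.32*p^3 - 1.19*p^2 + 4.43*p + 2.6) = -0.25*p^5 - 0.92*p^4 + 7.53*p^3 + 4.84*p^2 - 1.64*p - 6.73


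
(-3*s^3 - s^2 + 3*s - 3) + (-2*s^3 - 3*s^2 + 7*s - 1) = -5*s^3 - 4*s^2 + 10*s - 4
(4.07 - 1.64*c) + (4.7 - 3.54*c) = 8.77 - 5.18*c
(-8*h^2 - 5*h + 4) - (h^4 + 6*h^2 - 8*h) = -h^4 - 14*h^2 + 3*h + 4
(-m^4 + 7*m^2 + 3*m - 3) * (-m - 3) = m^5 + 3*m^4 - 7*m^3 - 24*m^2 - 6*m + 9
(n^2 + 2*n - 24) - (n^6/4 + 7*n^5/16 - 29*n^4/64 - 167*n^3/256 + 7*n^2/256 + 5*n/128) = -n^6/4 - 7*n^5/16 + 29*n^4/64 + 167*n^3/256 + 249*n^2/256 + 251*n/128 - 24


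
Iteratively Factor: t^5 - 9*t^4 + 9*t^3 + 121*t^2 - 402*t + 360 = (t + 4)*(t^4 - 13*t^3 + 61*t^2 - 123*t + 90) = (t - 5)*(t + 4)*(t^3 - 8*t^2 + 21*t - 18) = (t - 5)*(t - 2)*(t + 4)*(t^2 - 6*t + 9) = (t - 5)*(t - 3)*(t - 2)*(t + 4)*(t - 3)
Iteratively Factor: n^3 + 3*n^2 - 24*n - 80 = (n - 5)*(n^2 + 8*n + 16) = (n - 5)*(n + 4)*(n + 4)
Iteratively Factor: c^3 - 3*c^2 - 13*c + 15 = (c - 5)*(c^2 + 2*c - 3) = (c - 5)*(c - 1)*(c + 3)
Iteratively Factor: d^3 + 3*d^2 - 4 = (d + 2)*(d^2 + d - 2) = (d + 2)^2*(d - 1)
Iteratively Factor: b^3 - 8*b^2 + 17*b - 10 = (b - 2)*(b^2 - 6*b + 5) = (b - 5)*(b - 2)*(b - 1)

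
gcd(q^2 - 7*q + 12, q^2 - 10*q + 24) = q - 4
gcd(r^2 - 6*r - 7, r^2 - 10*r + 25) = 1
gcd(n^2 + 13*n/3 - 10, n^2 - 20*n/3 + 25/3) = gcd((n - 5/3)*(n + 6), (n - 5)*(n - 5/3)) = n - 5/3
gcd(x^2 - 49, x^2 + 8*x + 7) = x + 7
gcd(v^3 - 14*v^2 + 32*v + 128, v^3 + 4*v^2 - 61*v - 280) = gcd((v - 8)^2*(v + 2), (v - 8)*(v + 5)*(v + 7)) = v - 8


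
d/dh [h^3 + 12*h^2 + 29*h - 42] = 3*h^2 + 24*h + 29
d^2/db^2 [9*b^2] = 18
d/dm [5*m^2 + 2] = 10*m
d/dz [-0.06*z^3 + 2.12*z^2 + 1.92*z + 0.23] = -0.18*z^2 + 4.24*z + 1.92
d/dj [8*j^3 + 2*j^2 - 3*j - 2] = 24*j^2 + 4*j - 3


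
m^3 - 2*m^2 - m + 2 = (m - 2)*(m - 1)*(m + 1)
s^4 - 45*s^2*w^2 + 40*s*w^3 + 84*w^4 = (s - 6*w)*(s - 2*w)*(s + w)*(s + 7*w)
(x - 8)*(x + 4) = x^2 - 4*x - 32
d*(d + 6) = d^2 + 6*d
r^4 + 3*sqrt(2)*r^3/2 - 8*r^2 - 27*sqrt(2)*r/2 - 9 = (r - 3)*(r + 3)*(r + sqrt(2)/2)*(r + sqrt(2))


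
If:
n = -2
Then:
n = -2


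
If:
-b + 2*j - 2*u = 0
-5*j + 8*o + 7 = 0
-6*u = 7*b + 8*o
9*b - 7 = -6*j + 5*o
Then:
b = 1/10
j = 3/5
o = -1/2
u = 11/20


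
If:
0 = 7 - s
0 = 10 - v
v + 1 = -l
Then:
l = -11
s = 7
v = 10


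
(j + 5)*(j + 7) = j^2 + 12*j + 35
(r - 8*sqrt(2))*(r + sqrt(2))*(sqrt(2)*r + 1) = sqrt(2)*r^3 - 13*r^2 - 23*sqrt(2)*r - 16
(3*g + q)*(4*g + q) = 12*g^2 + 7*g*q + q^2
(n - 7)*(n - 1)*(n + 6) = n^3 - 2*n^2 - 41*n + 42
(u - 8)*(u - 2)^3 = u^4 - 14*u^3 + 60*u^2 - 104*u + 64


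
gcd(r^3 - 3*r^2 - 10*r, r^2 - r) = r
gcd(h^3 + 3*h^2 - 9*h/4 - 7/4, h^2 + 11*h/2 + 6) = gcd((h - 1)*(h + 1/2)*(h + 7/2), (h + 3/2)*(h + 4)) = 1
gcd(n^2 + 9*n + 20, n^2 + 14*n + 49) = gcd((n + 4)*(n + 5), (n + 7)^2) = 1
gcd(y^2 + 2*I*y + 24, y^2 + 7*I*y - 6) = y + 6*I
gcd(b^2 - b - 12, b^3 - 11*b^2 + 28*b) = b - 4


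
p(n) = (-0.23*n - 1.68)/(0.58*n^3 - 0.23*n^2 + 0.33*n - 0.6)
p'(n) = (-0.23*n - 1.68)*(-1.74*n^2 + 0.46*n - 0.33)/(0.58*n^3 - 0.23*n^2 + 0.33*n - 0.6)^2 - 0.23/(0.58*n^3 - 0.23*n^2 + 0.33*n - 0.6) = (0.2668*n^3 + 2.8703*n^2 - 0.7728*n + 0.6924)/(0.3364*n^6 - 0.2668*n^5 + 0.4357*n^4 - 0.8478*n^3 + 0.3849*n^2 - 0.396*n + 0.36)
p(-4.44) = 0.01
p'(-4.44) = 0.01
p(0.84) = 13.26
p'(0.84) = 111.49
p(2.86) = -0.19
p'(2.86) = 0.19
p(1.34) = -2.41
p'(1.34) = 8.02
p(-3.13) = 0.04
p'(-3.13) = 0.05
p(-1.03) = 0.79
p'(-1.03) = 1.28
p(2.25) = -0.39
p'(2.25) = 0.53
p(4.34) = -0.06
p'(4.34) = 0.04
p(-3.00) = 0.05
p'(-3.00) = 0.06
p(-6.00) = 0.00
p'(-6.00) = 0.00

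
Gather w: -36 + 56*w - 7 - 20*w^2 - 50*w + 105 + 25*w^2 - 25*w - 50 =5*w^2 - 19*w + 12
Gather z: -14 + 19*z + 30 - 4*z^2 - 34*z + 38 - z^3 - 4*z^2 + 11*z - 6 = -z^3 - 8*z^2 - 4*z + 48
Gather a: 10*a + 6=10*a + 6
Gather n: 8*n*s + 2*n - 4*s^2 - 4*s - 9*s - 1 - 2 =n*(8*s + 2) - 4*s^2 - 13*s - 3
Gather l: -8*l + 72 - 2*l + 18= 90 - 10*l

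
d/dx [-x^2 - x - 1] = -2*x - 1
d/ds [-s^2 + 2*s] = 2 - 2*s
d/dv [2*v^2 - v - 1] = 4*v - 1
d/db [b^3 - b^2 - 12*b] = 3*b^2 - 2*b - 12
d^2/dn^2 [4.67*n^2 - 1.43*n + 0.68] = 9.34000000000000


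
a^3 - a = a*(a - 1)*(a + 1)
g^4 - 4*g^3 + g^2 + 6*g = g*(g - 3)*(g - 2)*(g + 1)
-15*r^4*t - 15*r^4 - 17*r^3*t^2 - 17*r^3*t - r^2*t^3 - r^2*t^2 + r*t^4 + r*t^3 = (-5*r + t)*(r + t)*(3*r + t)*(r*t + r)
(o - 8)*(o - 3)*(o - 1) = o^3 - 12*o^2 + 35*o - 24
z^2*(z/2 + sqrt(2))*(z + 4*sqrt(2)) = z^4/2 + 3*sqrt(2)*z^3 + 8*z^2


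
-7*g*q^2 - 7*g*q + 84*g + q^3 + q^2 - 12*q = (-7*g + q)*(q - 3)*(q + 4)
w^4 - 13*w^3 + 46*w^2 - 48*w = w*(w - 8)*(w - 3)*(w - 2)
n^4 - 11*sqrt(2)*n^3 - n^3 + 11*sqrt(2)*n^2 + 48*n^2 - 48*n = n*(n - 1)*(n - 8*sqrt(2))*(n - 3*sqrt(2))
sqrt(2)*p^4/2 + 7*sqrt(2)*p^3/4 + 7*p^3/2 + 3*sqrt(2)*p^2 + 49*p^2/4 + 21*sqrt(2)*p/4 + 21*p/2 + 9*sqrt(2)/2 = (p + 3/2)*(p + sqrt(2)/2)*(p + 3*sqrt(2))*(sqrt(2)*p/2 + sqrt(2))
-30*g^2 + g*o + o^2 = (-5*g + o)*(6*g + o)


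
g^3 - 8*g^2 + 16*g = g*(g - 4)^2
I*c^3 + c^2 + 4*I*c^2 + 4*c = c*(c + 4)*(I*c + 1)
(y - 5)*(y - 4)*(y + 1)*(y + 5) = y^4 - 3*y^3 - 29*y^2 + 75*y + 100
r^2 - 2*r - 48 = (r - 8)*(r + 6)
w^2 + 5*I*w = w*(w + 5*I)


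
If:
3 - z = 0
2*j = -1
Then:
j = -1/2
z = 3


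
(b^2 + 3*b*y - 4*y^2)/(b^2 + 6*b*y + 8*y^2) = (b - y)/(b + 2*y)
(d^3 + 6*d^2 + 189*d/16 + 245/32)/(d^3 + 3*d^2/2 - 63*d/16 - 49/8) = (d + 5/2)/(d - 2)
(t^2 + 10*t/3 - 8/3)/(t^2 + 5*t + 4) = (t - 2/3)/(t + 1)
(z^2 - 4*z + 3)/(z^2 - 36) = (z^2 - 4*z + 3)/(z^2 - 36)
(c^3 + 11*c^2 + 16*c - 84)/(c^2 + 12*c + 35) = (c^2 + 4*c - 12)/(c + 5)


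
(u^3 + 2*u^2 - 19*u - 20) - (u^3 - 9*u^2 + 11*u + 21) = 11*u^2 - 30*u - 41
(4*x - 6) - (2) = 4*x - 8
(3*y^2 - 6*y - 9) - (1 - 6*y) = 3*y^2 - 10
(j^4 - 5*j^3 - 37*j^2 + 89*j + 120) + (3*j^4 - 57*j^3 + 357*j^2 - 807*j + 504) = 4*j^4 - 62*j^3 + 320*j^2 - 718*j + 624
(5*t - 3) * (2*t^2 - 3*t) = 10*t^3 - 21*t^2 + 9*t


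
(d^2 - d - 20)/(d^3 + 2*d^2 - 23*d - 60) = 1/(d + 3)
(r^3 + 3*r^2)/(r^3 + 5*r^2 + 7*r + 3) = r^2/(r^2 + 2*r + 1)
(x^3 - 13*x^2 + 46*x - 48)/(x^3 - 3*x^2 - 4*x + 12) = (x - 8)/(x + 2)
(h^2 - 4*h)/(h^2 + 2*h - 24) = h/(h + 6)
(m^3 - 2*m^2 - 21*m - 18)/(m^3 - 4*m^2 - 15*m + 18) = (m + 1)/(m - 1)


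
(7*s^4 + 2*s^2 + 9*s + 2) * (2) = 14*s^4 + 4*s^2 + 18*s + 4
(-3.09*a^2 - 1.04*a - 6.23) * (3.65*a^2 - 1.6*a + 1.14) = -11.2785*a^4 + 1.148*a^3 - 24.5981*a^2 + 8.7824*a - 7.1022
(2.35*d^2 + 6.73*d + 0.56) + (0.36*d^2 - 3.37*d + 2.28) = 2.71*d^2 + 3.36*d + 2.84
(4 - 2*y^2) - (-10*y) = -2*y^2 + 10*y + 4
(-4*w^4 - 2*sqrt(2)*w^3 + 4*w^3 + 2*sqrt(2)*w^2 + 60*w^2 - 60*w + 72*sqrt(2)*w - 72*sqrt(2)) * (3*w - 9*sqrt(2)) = -12*w^5 + 12*w^4 + 30*sqrt(2)*w^4 - 30*sqrt(2)*w^3 + 216*w^3 - 324*sqrt(2)*w^2 - 216*w^2 - 1296*w + 324*sqrt(2)*w + 1296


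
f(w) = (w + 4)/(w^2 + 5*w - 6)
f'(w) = (-2*w - 5)*(w + 4)/(w^2 + 5*w - 6)^2 + 1/(w^2 + 5*w - 6)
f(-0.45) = -0.44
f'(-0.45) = -0.35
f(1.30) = 2.42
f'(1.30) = -7.94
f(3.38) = 0.33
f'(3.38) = -0.13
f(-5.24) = 0.26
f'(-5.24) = -0.51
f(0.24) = -0.89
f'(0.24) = -1.24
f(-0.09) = -0.61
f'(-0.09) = -0.61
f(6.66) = 0.15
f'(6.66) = -0.02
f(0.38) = -1.11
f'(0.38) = -1.87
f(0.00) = -0.67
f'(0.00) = -0.72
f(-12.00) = -0.10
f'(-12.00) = -0.01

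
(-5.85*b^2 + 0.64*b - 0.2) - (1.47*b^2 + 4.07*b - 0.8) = -7.32*b^2 - 3.43*b + 0.6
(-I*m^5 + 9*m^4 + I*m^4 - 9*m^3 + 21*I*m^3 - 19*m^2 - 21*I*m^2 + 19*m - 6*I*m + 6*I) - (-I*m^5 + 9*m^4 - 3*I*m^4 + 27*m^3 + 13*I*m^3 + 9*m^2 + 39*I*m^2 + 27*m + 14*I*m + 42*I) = 4*I*m^4 - 36*m^3 + 8*I*m^3 - 28*m^2 - 60*I*m^2 - 8*m - 20*I*m - 36*I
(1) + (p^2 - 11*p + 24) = p^2 - 11*p + 25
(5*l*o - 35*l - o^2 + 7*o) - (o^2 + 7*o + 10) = 5*l*o - 35*l - 2*o^2 - 10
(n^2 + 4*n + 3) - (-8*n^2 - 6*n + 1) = 9*n^2 + 10*n + 2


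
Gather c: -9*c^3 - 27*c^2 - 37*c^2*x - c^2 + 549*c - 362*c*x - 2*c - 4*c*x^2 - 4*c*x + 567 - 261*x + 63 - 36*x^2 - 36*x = -9*c^3 + c^2*(-37*x - 28) + c*(-4*x^2 - 366*x + 547) - 36*x^2 - 297*x + 630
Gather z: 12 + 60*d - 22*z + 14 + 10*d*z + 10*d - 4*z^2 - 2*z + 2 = 70*d - 4*z^2 + z*(10*d - 24) + 28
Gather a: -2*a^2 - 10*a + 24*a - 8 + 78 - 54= -2*a^2 + 14*a + 16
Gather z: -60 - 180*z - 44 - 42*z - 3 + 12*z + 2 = -210*z - 105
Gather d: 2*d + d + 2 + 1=3*d + 3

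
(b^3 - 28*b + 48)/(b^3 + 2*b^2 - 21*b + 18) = (b^2 - 6*b + 8)/(b^2 - 4*b + 3)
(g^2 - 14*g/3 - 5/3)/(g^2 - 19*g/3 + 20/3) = (3*g + 1)/(3*g - 4)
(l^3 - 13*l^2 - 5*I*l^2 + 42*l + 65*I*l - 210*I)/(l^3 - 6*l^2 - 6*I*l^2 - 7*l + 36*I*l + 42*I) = (l^2 - l*(6 + 5*I) + 30*I)/(l^2 + l*(1 - 6*I) - 6*I)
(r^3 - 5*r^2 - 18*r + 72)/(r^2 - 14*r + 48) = (r^2 + r - 12)/(r - 8)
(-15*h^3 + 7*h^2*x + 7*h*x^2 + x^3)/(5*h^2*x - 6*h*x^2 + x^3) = (15*h^2 + 8*h*x + x^2)/(x*(-5*h + x))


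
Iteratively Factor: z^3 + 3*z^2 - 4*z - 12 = (z + 3)*(z^2 - 4) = (z - 2)*(z + 3)*(z + 2)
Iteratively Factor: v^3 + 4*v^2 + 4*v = (v)*(v^2 + 4*v + 4) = v*(v + 2)*(v + 2)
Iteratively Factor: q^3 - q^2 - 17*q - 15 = (q - 5)*(q^2 + 4*q + 3) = (q - 5)*(q + 1)*(q + 3)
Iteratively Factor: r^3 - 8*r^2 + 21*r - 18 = (r - 3)*(r^2 - 5*r + 6) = (r - 3)*(r - 2)*(r - 3)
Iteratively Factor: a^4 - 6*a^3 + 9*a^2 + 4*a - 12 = (a - 2)*(a^3 - 4*a^2 + a + 6) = (a - 2)*(a + 1)*(a^2 - 5*a + 6) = (a - 3)*(a - 2)*(a + 1)*(a - 2)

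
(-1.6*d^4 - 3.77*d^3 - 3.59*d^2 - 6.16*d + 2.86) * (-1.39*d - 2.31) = 2.224*d^5 + 8.9363*d^4 + 13.6988*d^3 + 16.8553*d^2 + 10.2542*d - 6.6066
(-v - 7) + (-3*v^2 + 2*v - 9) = -3*v^2 + v - 16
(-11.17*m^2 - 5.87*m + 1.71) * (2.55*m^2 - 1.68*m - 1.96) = -28.4835*m^4 + 3.7971*m^3 + 36.1153*m^2 + 8.6324*m - 3.3516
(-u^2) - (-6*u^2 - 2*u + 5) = 5*u^2 + 2*u - 5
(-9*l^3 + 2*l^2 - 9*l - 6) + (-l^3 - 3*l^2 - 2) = -10*l^3 - l^2 - 9*l - 8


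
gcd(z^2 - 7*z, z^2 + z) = z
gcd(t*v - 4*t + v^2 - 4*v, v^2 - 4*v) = v - 4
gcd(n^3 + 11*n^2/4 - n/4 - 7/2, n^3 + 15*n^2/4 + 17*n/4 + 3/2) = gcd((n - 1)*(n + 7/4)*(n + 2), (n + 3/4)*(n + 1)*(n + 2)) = n + 2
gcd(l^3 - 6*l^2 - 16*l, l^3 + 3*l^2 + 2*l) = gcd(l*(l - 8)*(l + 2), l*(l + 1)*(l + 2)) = l^2 + 2*l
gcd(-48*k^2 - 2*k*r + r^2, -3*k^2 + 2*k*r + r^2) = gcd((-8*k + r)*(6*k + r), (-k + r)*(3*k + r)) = 1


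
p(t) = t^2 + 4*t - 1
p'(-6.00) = -8.00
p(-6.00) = 11.00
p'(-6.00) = -8.00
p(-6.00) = 11.00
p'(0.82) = 5.64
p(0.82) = 2.95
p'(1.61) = 7.22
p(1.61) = 8.03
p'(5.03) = 14.06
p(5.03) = 44.42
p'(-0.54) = 2.92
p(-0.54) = -2.87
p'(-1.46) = 1.08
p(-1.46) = -4.71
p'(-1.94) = 0.12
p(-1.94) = -5.00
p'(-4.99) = -5.98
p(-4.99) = 3.94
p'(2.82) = 9.64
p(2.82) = 18.23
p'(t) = 2*t + 4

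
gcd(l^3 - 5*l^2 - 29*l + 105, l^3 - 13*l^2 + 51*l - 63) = l^2 - 10*l + 21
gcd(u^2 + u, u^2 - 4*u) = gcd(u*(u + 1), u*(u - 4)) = u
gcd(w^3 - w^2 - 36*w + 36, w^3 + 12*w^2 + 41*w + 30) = w + 6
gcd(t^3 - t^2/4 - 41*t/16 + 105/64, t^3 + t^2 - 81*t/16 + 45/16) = t^2 - 2*t + 15/16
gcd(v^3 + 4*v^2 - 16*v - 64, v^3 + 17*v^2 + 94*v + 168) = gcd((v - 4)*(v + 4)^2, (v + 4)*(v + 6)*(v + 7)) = v + 4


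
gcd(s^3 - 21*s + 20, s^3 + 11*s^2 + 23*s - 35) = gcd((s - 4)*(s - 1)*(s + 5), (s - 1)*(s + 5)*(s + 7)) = s^2 + 4*s - 5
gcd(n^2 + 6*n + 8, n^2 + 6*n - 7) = 1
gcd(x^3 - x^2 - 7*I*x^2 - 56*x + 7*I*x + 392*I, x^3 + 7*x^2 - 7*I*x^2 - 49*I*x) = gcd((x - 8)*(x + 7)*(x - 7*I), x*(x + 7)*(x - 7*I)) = x^2 + x*(7 - 7*I) - 49*I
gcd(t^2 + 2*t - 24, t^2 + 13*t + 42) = t + 6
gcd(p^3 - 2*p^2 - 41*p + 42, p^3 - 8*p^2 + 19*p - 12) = p - 1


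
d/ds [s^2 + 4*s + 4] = 2*s + 4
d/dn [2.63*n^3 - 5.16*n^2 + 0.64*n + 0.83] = 7.89*n^2 - 10.32*n + 0.64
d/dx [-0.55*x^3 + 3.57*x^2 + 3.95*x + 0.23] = -1.65*x^2 + 7.14*x + 3.95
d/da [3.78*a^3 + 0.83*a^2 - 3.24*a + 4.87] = 11.34*a^2 + 1.66*a - 3.24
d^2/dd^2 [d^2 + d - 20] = 2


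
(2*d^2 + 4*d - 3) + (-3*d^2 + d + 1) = -d^2 + 5*d - 2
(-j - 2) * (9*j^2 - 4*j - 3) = -9*j^3 - 14*j^2 + 11*j + 6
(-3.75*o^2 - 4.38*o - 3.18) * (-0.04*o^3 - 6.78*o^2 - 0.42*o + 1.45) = 0.15*o^5 + 25.6002*o^4 + 31.3986*o^3 + 17.9625*o^2 - 5.0154*o - 4.611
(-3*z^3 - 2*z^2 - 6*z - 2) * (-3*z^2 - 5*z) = 9*z^5 + 21*z^4 + 28*z^3 + 36*z^2 + 10*z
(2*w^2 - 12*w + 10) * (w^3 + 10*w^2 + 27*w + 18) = 2*w^5 + 8*w^4 - 56*w^3 - 188*w^2 + 54*w + 180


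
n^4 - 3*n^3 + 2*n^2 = n^2*(n - 2)*(n - 1)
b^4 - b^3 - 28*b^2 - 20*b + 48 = (b - 6)*(b - 1)*(b + 2)*(b + 4)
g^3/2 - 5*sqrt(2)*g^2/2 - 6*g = g*(g/2 + sqrt(2)/2)*(g - 6*sqrt(2))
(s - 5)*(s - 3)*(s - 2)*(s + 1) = s^4 - 9*s^3 + 21*s^2 + s - 30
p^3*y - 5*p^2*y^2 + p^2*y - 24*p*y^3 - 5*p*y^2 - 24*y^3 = (p - 8*y)*(p + 3*y)*(p*y + y)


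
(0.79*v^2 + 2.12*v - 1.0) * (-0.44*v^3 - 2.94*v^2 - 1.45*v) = -0.3476*v^5 - 3.2554*v^4 - 6.9383*v^3 - 0.134*v^2 + 1.45*v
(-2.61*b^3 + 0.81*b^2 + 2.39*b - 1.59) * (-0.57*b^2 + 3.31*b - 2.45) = 1.4877*b^5 - 9.1008*b^4 + 7.7133*b^3 + 6.8327*b^2 - 11.1184*b + 3.8955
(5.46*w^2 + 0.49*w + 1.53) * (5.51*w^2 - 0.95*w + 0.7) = 30.0846*w^4 - 2.4871*w^3 + 11.7868*w^2 - 1.1105*w + 1.071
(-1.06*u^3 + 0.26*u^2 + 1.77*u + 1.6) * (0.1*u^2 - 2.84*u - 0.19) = -0.106*u^5 + 3.0364*u^4 - 0.36*u^3 - 4.9162*u^2 - 4.8803*u - 0.304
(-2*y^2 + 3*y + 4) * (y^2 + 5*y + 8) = -2*y^4 - 7*y^3 + 3*y^2 + 44*y + 32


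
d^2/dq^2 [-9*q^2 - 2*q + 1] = -18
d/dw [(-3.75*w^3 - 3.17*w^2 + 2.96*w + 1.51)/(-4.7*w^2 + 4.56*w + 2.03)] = (17.625*w^4 - 34.2*w^3 - 23.3807*w^2 + 1.3238*w - 0.8768)/(22.09*w^4 - 42.864*w^3 + 1.7116*w^2 + 18.5136*w + 4.1209)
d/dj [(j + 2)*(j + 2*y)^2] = (j + 2*y)*(3*j + 2*y + 4)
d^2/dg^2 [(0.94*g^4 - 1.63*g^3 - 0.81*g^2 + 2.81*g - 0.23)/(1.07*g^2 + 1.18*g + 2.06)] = (2.152412*g^6 + 7.121064*g^5 + 20.284824*g^4 + 47.68545*g^3 + 33.227034*g^2 - 80.407608*g - 20.1623)/(1.225043*g^6 + 4.052946*g^5 + 11.545086*g^4 + 17.248768*g^3 + 22.226988*g^2 + 15.022344*g + 8.741816)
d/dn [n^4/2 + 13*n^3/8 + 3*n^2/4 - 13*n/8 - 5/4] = 2*n^3 + 39*n^2/8 + 3*n/2 - 13/8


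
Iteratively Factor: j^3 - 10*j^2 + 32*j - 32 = (j - 2)*(j^2 - 8*j + 16) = (j - 4)*(j - 2)*(j - 4)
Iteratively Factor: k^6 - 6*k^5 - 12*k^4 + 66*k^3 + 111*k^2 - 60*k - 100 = (k + 1)*(k^5 - 7*k^4 - 5*k^3 + 71*k^2 + 40*k - 100) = (k - 1)*(k + 1)*(k^4 - 6*k^3 - 11*k^2 + 60*k + 100) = (k - 5)*(k - 1)*(k + 1)*(k^3 - k^2 - 16*k - 20) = (k - 5)*(k - 1)*(k + 1)*(k + 2)*(k^2 - 3*k - 10) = (k - 5)*(k - 1)*(k + 1)*(k + 2)^2*(k - 5)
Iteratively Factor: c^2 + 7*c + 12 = (c + 3)*(c + 4)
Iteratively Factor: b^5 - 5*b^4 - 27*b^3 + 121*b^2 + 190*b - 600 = (b + 4)*(b^4 - 9*b^3 + 9*b^2 + 85*b - 150) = (b + 3)*(b + 4)*(b^3 - 12*b^2 + 45*b - 50) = (b - 2)*(b + 3)*(b + 4)*(b^2 - 10*b + 25) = (b - 5)*(b - 2)*(b + 3)*(b + 4)*(b - 5)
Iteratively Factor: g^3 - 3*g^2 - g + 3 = (g - 3)*(g^2 - 1) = (g - 3)*(g + 1)*(g - 1)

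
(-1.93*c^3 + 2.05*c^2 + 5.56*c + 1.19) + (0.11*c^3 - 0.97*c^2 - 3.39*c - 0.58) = -1.82*c^3 + 1.08*c^2 + 2.17*c + 0.61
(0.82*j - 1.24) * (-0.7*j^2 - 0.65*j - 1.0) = -0.574*j^3 + 0.335*j^2 - 0.0139999999999999*j + 1.24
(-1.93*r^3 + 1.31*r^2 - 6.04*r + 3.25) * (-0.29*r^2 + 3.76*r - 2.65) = 0.5597*r^5 - 7.6367*r^4 + 11.7917*r^3 - 27.1244*r^2 + 28.226*r - 8.6125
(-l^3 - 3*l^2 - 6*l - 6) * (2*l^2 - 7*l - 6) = -2*l^5 + l^4 + 15*l^3 + 48*l^2 + 78*l + 36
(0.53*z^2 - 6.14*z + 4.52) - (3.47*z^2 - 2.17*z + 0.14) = -2.94*z^2 - 3.97*z + 4.38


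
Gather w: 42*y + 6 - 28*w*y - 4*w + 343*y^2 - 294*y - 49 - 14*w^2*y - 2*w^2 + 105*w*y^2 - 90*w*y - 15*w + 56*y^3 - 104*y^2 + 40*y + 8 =w^2*(-14*y - 2) + w*(105*y^2 - 118*y - 19) + 56*y^3 + 239*y^2 - 212*y - 35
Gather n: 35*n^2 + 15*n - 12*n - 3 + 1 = 35*n^2 + 3*n - 2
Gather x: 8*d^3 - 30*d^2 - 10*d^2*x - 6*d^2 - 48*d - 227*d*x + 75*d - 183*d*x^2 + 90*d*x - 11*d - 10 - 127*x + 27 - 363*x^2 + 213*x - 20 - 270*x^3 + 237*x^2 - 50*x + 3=8*d^3 - 36*d^2 + 16*d - 270*x^3 + x^2*(-183*d - 126) + x*(-10*d^2 - 137*d + 36)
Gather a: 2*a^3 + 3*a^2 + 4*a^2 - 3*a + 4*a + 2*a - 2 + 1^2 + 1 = 2*a^3 + 7*a^2 + 3*a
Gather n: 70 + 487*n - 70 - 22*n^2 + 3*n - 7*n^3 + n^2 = -7*n^3 - 21*n^2 + 490*n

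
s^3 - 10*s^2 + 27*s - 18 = (s - 6)*(s - 3)*(s - 1)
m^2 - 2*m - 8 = (m - 4)*(m + 2)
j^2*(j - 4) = j^3 - 4*j^2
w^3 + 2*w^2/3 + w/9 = w*(w + 1/3)^2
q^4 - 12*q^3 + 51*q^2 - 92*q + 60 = (q - 5)*(q - 3)*(q - 2)^2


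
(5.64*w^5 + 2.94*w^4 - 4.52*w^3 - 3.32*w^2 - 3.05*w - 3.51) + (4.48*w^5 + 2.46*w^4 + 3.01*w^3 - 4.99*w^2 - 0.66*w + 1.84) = 10.12*w^5 + 5.4*w^4 - 1.51*w^3 - 8.31*w^2 - 3.71*w - 1.67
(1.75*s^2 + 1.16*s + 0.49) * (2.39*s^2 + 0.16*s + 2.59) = 4.1825*s^4 + 3.0524*s^3 + 5.8892*s^2 + 3.0828*s + 1.2691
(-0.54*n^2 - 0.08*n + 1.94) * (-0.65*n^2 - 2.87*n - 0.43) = 0.351*n^4 + 1.6018*n^3 - 0.7992*n^2 - 5.5334*n - 0.8342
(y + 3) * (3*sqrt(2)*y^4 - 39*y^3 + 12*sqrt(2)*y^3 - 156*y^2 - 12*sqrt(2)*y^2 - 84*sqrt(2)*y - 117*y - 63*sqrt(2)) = 3*sqrt(2)*y^5 - 39*y^4 + 21*sqrt(2)*y^4 - 273*y^3 + 24*sqrt(2)*y^3 - 585*y^2 - 120*sqrt(2)*y^2 - 315*sqrt(2)*y - 351*y - 189*sqrt(2)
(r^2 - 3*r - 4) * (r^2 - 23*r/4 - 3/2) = r^4 - 35*r^3/4 + 47*r^2/4 + 55*r/2 + 6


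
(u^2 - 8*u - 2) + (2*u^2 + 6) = 3*u^2 - 8*u + 4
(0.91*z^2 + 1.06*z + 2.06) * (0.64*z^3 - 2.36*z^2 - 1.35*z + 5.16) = 0.5824*z^5 - 1.4692*z^4 - 2.4117*z^3 - 1.597*z^2 + 2.6886*z + 10.6296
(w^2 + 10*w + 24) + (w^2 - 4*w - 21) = 2*w^2 + 6*w + 3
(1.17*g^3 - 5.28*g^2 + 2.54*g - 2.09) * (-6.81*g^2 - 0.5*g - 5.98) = -7.9677*g^5 + 35.3718*g^4 - 21.654*g^3 + 44.5373*g^2 - 14.1442*g + 12.4982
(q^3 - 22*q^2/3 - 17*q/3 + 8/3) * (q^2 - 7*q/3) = q^5 - 29*q^4/3 + 103*q^3/9 + 143*q^2/9 - 56*q/9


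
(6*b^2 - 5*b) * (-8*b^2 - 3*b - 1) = -48*b^4 + 22*b^3 + 9*b^2 + 5*b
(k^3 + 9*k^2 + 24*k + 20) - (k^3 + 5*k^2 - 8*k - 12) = 4*k^2 + 32*k + 32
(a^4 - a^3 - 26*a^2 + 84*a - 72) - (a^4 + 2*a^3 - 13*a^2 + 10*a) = -3*a^3 - 13*a^2 + 74*a - 72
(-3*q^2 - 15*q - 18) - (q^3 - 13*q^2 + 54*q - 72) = -q^3 + 10*q^2 - 69*q + 54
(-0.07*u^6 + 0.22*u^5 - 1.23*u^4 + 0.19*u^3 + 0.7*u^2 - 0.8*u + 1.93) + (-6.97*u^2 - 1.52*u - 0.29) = -0.07*u^6 + 0.22*u^5 - 1.23*u^4 + 0.19*u^3 - 6.27*u^2 - 2.32*u + 1.64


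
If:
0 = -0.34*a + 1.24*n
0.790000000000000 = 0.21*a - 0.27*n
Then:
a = 5.81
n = 1.59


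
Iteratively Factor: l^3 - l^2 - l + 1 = (l + 1)*(l^2 - 2*l + 1) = (l - 1)*(l + 1)*(l - 1)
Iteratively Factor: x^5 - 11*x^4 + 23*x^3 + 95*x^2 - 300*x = (x - 5)*(x^4 - 6*x^3 - 7*x^2 + 60*x) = (x - 5)*(x - 4)*(x^3 - 2*x^2 - 15*x) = (x - 5)^2*(x - 4)*(x^2 + 3*x) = x*(x - 5)^2*(x - 4)*(x + 3)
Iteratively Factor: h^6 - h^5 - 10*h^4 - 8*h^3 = (h)*(h^5 - h^4 - 10*h^3 - 8*h^2) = h^2*(h^4 - h^3 - 10*h^2 - 8*h) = h^3*(h^3 - h^2 - 10*h - 8) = h^3*(h + 1)*(h^2 - 2*h - 8) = h^3*(h - 4)*(h + 1)*(h + 2)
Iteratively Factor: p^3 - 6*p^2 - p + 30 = (p + 2)*(p^2 - 8*p + 15) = (p - 3)*(p + 2)*(p - 5)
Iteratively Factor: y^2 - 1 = (y + 1)*(y - 1)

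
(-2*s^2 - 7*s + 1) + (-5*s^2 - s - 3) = -7*s^2 - 8*s - 2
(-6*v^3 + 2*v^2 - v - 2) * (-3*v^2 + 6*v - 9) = 18*v^5 - 42*v^4 + 69*v^3 - 18*v^2 - 3*v + 18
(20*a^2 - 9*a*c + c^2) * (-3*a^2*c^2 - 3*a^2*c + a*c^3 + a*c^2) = -60*a^4*c^2 - 60*a^4*c + 47*a^3*c^3 + 47*a^3*c^2 - 12*a^2*c^4 - 12*a^2*c^3 + a*c^5 + a*c^4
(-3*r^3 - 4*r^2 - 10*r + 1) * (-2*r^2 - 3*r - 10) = 6*r^5 + 17*r^4 + 62*r^3 + 68*r^2 + 97*r - 10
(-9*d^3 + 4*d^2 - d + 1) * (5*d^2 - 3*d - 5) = -45*d^5 + 47*d^4 + 28*d^3 - 12*d^2 + 2*d - 5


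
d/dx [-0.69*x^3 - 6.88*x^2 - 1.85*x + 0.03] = -2.07*x^2 - 13.76*x - 1.85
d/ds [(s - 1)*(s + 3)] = 2*s + 2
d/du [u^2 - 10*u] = 2*u - 10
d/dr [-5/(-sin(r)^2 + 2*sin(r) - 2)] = 10*(1 - sin(r))*cos(r)/(sin(r)^2 - 2*sin(r) + 2)^2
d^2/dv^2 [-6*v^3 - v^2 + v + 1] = -36*v - 2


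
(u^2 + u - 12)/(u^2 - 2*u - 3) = (u + 4)/(u + 1)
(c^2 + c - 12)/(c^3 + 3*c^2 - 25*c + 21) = (c + 4)/(c^2 + 6*c - 7)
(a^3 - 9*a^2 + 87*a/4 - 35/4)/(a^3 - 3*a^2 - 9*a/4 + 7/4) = (a - 5)/(a + 1)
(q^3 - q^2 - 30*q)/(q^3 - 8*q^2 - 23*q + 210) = q/(q - 7)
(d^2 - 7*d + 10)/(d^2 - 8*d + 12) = (d - 5)/(d - 6)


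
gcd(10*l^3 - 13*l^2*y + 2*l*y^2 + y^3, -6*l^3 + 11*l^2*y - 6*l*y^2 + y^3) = 2*l^2 - 3*l*y + y^2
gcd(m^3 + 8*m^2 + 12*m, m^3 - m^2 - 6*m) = m^2 + 2*m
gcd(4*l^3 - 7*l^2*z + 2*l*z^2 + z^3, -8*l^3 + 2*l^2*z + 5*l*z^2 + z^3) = -4*l^2 + 3*l*z + z^2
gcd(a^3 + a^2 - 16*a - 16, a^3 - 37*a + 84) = a - 4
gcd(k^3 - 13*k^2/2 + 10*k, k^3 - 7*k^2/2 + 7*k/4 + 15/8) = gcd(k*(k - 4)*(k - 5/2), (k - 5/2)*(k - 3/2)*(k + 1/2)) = k - 5/2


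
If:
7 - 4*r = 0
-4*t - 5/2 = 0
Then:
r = 7/4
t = -5/8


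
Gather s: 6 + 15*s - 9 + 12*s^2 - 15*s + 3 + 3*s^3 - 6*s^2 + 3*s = 3*s^3 + 6*s^2 + 3*s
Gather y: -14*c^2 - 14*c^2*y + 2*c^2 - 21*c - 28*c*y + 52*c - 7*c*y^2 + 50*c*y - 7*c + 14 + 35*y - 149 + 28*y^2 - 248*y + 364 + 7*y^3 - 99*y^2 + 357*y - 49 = -12*c^2 + 24*c + 7*y^3 + y^2*(-7*c - 71) + y*(-14*c^2 + 22*c + 144) + 180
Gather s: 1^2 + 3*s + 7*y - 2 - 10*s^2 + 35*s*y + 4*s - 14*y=-10*s^2 + s*(35*y + 7) - 7*y - 1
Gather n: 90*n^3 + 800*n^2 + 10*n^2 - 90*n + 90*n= 90*n^3 + 810*n^2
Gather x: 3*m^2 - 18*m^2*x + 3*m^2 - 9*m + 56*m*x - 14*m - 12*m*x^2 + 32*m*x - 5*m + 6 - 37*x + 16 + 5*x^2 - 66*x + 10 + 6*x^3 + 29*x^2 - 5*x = 6*m^2 - 28*m + 6*x^3 + x^2*(34 - 12*m) + x*(-18*m^2 + 88*m - 108) + 32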